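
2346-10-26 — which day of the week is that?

Saturday

Doomsday rule: the anchor day for the 2300s is Wednesday. For year 46: 46÷12 = 3 r 10, and 10÷4 = 2, so 3+10+2 = 15.
Wednesday + 15 ≡ Thursday — that's 2346's doomsday.
In October the doomsday date is Oct 10.
Oct 26 is 16 days after Oct 10; 16 mod 7 = 2, so Thursday + 2 = Saturday.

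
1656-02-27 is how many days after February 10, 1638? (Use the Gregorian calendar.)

Feb 10, 1638 → Feb 10, 1639: 365 days.
Feb 10, 1639 → Feb 10, 1640: 365 days.
Feb 10, 1640 → Feb 10, 1641: 366 days (Feb 29, 1640 is in that span).
Feb 10, 1641 → Feb 10, 1642: 365 days.
Feb 10, 1642 → Feb 10, 1643: 365 days.
Feb 10, 1643 → Feb 10, 1644: 365 days.
Feb 10, 1644 → Feb 10, 1645: 366 days (Feb 29, 1644 is in that span).
Feb 10, 1645 → Feb 10, 1646: 365 days.
Feb 10, 1646 → Feb 10, 1647: 365 days.
Feb 10, 1647 → Feb 10, 1648: 365 days.
Feb 10, 1648 → Feb 10, 1649: 366 days (Feb 29, 1648 is in that span).
Feb 10, 1649 → Feb 10, 1650: 365 days.
Feb 10, 1650 → Feb 10, 1651: 365 days.
Feb 10, 1651 → Feb 10, 1652: 365 days.
Feb 10, 1652 → Feb 10, 1653: 366 days (Feb 29, 1652 is in that span).
Feb 10, 1653 → Feb 10, 1654: 365 days.
Feb 10, 1654 → Feb 10, 1655: 365 days.
Feb 10, 1655 → Mar 10, 1655: 28 days (February has 28).
Mar 10, 1655 → Apr 10, 1655: 31 days (March has 31).
Apr 10, 1655 → May 10, 1655: 30 days (April has 30).
May 10, 1655 → Jun 10, 1655: 31 days (May has 31).
Jun 10, 1655 → Jul 10, 1655: 30 days (June has 30).
Jul 10, 1655 → Aug 10, 1655: 31 days (July has 31).
Aug 10, 1655 → Sep 10, 1655: 31 days (August has 31).
Sep 10, 1655 → Oct 10, 1655: 30 days (September has 30).
Oct 10, 1655 → Nov 10, 1655: 31 days (October has 31).
Nov 10, 1655 → Dec 10, 1655: 30 days (November has 30).
Dec 10, 1655 → Jan 10, 1656: 31 days (December has 31).
Jan 10, 1656 → Feb 10, 1656: 31 days (January has 31).
Feb 10, 1656 → Feb 27, 1656: 17 days.
Total: 6591 days.

6591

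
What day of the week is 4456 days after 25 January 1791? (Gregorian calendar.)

Saturday

Jan 25, 1791 is a Tuesday.
4456 mod 7 = 4, so 4456 days after a Tuesday is Tuesday + 4 = Saturday.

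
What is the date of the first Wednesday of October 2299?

October 4, 2299

October 1, 2299 is a Sunday.
The first Wednesday is therefore October 4 (3 days later).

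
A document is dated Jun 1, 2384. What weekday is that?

Friday

Doomsday rule: the anchor day for the 2300s is Wednesday. For year 84: 84÷12 = 7 r 0, and 0÷4 = 0, so 7+0+0 = 7.
Wednesday + 7 ≡ Wednesday — that's 2384's doomsday.
In June the doomsday date is Jun 6.
Jun 1 is 5 days before Jun 6; 5 mod 7 = 5, so Wednesday − 5 = Friday.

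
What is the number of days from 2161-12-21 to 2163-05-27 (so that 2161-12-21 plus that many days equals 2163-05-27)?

Dec 21, 2161 → Dec 21, 2162: 365 days.
Dec 21, 2162 → Jan 21, 2163: 31 days (December has 31).
Jan 21, 2163 → Feb 21, 2163: 31 days (January has 31).
Feb 21, 2163 → Mar 21, 2163: 28 days (February has 28).
Mar 21, 2163 → Apr 21, 2163: 31 days (March has 31).
Apr 21, 2163 → May 21, 2163: 30 days (April has 30).
May 21, 2163 → May 27, 2163: 6 days.
Total: 522 days.

522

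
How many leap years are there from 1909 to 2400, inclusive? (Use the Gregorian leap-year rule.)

Multiples of 4 in [1909,2400]: 123.
Of those, multiples of 100: 5 (not leap unless ÷400).
Multiples of 400: 2.
Leap years = 123 − 5 + 2 = 120.

120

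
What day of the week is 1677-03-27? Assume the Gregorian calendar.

Doomsday rule: the anchor day for the 1600s is Tuesday. For year 77: 77÷12 = 6 r 5, and 5÷4 = 1, so 6+5+1 = 12.
Tuesday + 12 ≡ Sunday — that's 1677's doomsday.
In March the doomsday date is Mar 14.
Mar 27 is 13 days after Mar 14; 13 mod 7 = 6, so Sunday + 6 = Saturday.

Saturday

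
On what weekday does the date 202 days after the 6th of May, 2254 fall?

First find the weekday of May 6, 2254. Doomsday rule: the anchor day for the 2200s is Friday. For year 54: 54÷12 = 4 r 6, and 6÷4 = 1, so 4+6+1 = 11.
Friday + 11 ≡ Tuesday — that's 2254's doomsday.
In May the doomsday date is May 9.
May 6 is 3 days before May 9; 3 mod 7 = 3, so Tuesday − 3 = Saturday.
202 mod 7 = 6, so 202 days after a Saturday is Saturday + 6 = Friday.

Friday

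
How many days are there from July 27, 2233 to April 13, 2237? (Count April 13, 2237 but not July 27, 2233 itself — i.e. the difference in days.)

Jul 27, 2233 → Jul 27, 2234: 365 days.
Jul 27, 2234 → Jul 27, 2235: 365 days.
Jul 27, 2235 → Jul 27, 2236: 366 days (Feb 29, 2236 is in that span).
Jul 27, 2236 → Aug 27, 2236: 31 days (July has 31).
Aug 27, 2236 → Sep 27, 2236: 31 days (August has 31).
Sep 27, 2236 → Oct 27, 2236: 30 days (September has 30).
Oct 27, 2236 → Nov 27, 2236: 31 days (October has 31).
Nov 27, 2236 → Dec 27, 2236: 30 days (November has 30).
Dec 27, 2236 → Jan 27, 2237: 31 days (December has 31).
Jan 27, 2237 → Feb 27, 2237: 31 days (January has 31).
Feb 27, 2237 → Mar 27, 2237: 28 days (February has 28).
Mar 27, 2237 → Apr 13, 2237: 17 days.
Total: 1356 days.

1356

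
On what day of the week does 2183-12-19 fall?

Friday

Doomsday rule: the anchor day for the 2100s is Sunday. For year 83: 83÷12 = 6 r 11, and 11÷4 = 2, so 6+11+2 = 19.
Sunday + 19 ≡ Friday — that's 2183's doomsday.
In December the doomsday date is Dec 12.
Dec 19 is 7 days after Dec 12; 7 mod 7 = 0, so Friday + 0 = Friday.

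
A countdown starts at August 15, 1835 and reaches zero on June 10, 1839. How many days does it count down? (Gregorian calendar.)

Aug 15, 1835 → Aug 15, 1836: 366 days (Feb 29, 1836 is in that span).
Aug 15, 1836 → Aug 15, 1837: 365 days.
Aug 15, 1837 → Aug 15, 1838: 365 days.
Aug 15, 1838 → Sep 15, 1838: 31 days (August has 31).
Sep 15, 1838 → Oct 15, 1838: 30 days (September has 30).
Oct 15, 1838 → Nov 15, 1838: 31 days (October has 31).
Nov 15, 1838 → Dec 15, 1838: 30 days (November has 30).
Dec 15, 1838 → Jan 15, 1839: 31 days (December has 31).
Jan 15, 1839 → Feb 15, 1839: 31 days (January has 31).
Feb 15, 1839 → Mar 15, 1839: 28 days (February has 28).
Mar 15, 1839 → Apr 15, 1839: 31 days (March has 31).
Apr 15, 1839 → May 15, 1839: 30 days (April has 30).
May 15, 1839 → Jun 10, 1839: 26 days.
Total: 1395 days.

1395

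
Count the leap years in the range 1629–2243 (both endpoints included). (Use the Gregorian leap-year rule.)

Multiples of 4 in [1629,2243]: 153.
Of those, multiples of 100: 6 (not leap unless ÷400).
Multiples of 400: 1.
Leap years = 153 − 6 + 1 = 148.

148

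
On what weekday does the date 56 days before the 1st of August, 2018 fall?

Wednesday

Aug 1, 2018 is a Wednesday.
56 mod 7 = 0, so 56 days before a Wednesday is Wednesday − 0 = Wednesday.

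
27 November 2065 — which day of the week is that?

Friday

Doomsday rule: the anchor day for the 2000s is Tuesday. For year 65: 65÷12 = 5 r 5, and 5÷4 = 1, so 5+5+1 = 11.
Tuesday + 11 ≡ Saturday — that's 2065's doomsday.
In November the doomsday date is Nov 7.
Nov 27 is 20 days after Nov 7; 20 mod 7 = 6, so Saturday + 6 = Friday.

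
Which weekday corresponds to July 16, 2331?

Doomsday rule: the anchor day for the 2300s is Wednesday. For year 31: 31÷12 = 2 r 7, and 7÷4 = 1, so 2+7+1 = 10.
Wednesday + 10 ≡ Saturday — that's 2331's doomsday.
In July the doomsday date is Jul 11.
Jul 16 is 5 days after Jul 11; 5 mod 7 = 5, so Saturday + 5 = Thursday.

Thursday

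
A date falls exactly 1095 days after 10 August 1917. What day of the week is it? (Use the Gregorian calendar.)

Aug 10, 1917 is a Friday.
1095 mod 7 = 3, so 1095 days after a Friday is Friday + 3 = Monday.

Monday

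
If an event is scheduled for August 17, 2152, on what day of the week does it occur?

Doomsday rule: the anchor day for the 2100s is Sunday. For year 52: 52÷12 = 4 r 4, and 4÷4 = 1, so 4+4+1 = 9.
Sunday + 9 ≡ Tuesday — that's 2152's doomsday.
In August the doomsday date is Aug 8.
Aug 17 is 9 days after Aug 8; 9 mod 7 = 2, so Tuesday + 2 = Thursday.

Thursday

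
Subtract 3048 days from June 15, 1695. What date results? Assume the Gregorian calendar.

February 9, 1687

−365 (one year) → Jun 15, 1694 (2683 left).
−365 (one year) → Jun 15, 1693 (2318 left).
−365 (one year) → Jun 15, 1692 (1953 left).
−366 (one year; includes Feb 29, 1692) → Jun 15, 1691 (1587 left).
−365 (one year) → Jun 15, 1690 (1222 left).
−365 (one year) → Jun 15, 1689 (857 left).
−365 (one year) → Jun 15, 1688 (492 left).
−366 (one year; includes Feb 29, 1688) → Jun 15, 1687 (126 left).
−15 → May 31, 1687 (end of May, 31 days; 111 left).
−31 → Apr 30, 1687 (end of Apr, 30 days; 80 left).
−30 → Mar 31, 1687 (end of Mar, 31 days; 50 left).
−31 → Feb 28, 1687 (end of Feb, 28 days; 19 left).
−19 → Feb 9, 1687.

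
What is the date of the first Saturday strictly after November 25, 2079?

Nov 25, 2079 is a Saturday.
From Saturday to the next Saturday is 7 days.
Nov 25, 2079 + 7 = Dec 2, 2079.

December 2, 2079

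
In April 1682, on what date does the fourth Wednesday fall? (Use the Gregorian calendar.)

April 1, 1682 is a Wednesday.
The first Wednesday is therefore April 1 (same day).
The fourth Wednesday is 1 + 3×7 = April 22.

April 22, 1682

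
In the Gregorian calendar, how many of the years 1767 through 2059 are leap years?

71

Multiples of 4 in [1767,2059]: 73.
Of those, multiples of 100: 3 (not leap unless ÷400).
Multiples of 400: 1.
Leap years = 73 − 3 + 1 = 71.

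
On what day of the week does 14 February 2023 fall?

Tuesday

Doomsday rule: the anchor day for the 2000s is Tuesday. For year 23: 23÷12 = 1 r 11, and 11÷4 = 2, so 1+11+2 = 14.
Tuesday + 14 ≡ Tuesday — that's 2023's doomsday.
In February the doomsday date is Feb 28 (2023 is not a leap year).
Feb 14 is 14 days before Feb 28; 14 mod 7 = 0, so Tuesday − 0 = Tuesday.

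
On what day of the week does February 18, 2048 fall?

January 1, 2048 is a Wednesday.
Jan 1, 2048 → Feb 1, 2048: 31 days (January has 31).
Feb 1, 2048 → Feb 18, 2048: 17 days.
Total: 48 days.
48 mod 7 = 6, so Wednesday + 6 = Tuesday.

Tuesday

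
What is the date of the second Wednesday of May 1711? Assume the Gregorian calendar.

May 13, 1711

May 1, 1711 is a Friday.
The first Wednesday is therefore May 6 (5 days later).
The second Wednesday is 6 + 1×7 = May 13.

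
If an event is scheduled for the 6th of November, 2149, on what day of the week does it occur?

Thursday

Doomsday rule: the anchor day for the 2100s is Sunday. For year 49: 49÷12 = 4 r 1, and 1÷4 = 0, so 4+1+0 = 5.
Sunday + 5 ≡ Friday — that's 2149's doomsday.
In November the doomsday date is Nov 7.
Nov 6 is 1 day before Nov 7; 1 mod 7 = 1, so Friday − 1 = Thursday.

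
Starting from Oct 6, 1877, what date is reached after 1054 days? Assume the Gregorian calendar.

August 25, 1880

+365 (one year) → Oct 6, 1878 (689 left).
+365 (one year) → Oct 6, 1879 (324 left).
Oct has 31 days: +26 → Nov 1, 1879 (298 left).
Nov has 30 days: +30 → Dec 1, 1879 (268 left).
Dec has 31 days: +31 → Jan 1, 1880 (237 left).
Jan has 31 days: +31 → Feb 1, 1880 (206 left).
Feb has 29 days: +29 → Mar 1, 1880 (177 left).
Mar has 31 days: +31 → Apr 1, 1880 (146 left).
Apr has 30 days: +30 → May 1, 1880 (116 left).
May has 31 days: +31 → Jun 1, 1880 (85 left).
Jun has 30 days: +30 → Jul 1, 1880 (55 left).
Jul has 31 days: +31 → Aug 1, 1880 (24 left).
+24 → Aug 25, 1880.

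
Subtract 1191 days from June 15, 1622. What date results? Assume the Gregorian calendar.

March 12, 1619

−365 (one year) → Jun 15, 1621 (826 left).
−365 (one year) → Jun 15, 1620 (461 left).
−366 (one year; includes Feb 29, 1620) → Jun 15, 1619 (95 left).
−15 → May 31, 1619 (end of May, 31 days; 80 left).
−31 → Apr 30, 1619 (end of Apr, 30 days; 49 left).
−30 → Mar 31, 1619 (end of Mar, 31 days; 19 left).
−19 → Mar 12, 1619.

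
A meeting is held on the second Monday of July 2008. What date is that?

July 1, 2008 is a Tuesday.
The first Monday is therefore July 7 (6 days later).
The second Monday is 7 + 1×7 = July 14.

July 14, 2008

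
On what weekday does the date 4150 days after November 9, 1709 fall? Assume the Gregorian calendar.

Friday

First find the weekday of Nov 9, 1709. Doomsday rule: the anchor day for the 1700s is Sunday. For year 09: 9÷12 = 0 r 9, and 9÷4 = 2, so 0+9+2 = 11.
Sunday + 11 ≡ Thursday — that's 1709's doomsday.
In November the doomsday date is Nov 7.
Nov 9 is 2 days after Nov 7; 2 mod 7 = 2, so Thursday + 2 = Saturday.
4150 mod 7 = 6, so 4150 days after a Saturday is Saturday + 6 = Friday.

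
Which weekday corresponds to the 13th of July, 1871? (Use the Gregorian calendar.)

January 1, 1871 is a Sunday.
Jan 1, 1871 → Feb 1, 1871: 31 days (January has 31).
Feb 1, 1871 → Mar 1, 1871: 28 days (February has 28).
Mar 1, 1871 → Apr 1, 1871: 31 days (March has 31).
Apr 1, 1871 → May 1, 1871: 30 days (April has 30).
May 1, 1871 → Jun 1, 1871: 31 days (May has 31).
Jun 1, 1871 → Jul 1, 1871: 30 days (June has 30).
Jul 1, 1871 → Jul 13, 1871: 12 days.
Total: 193 days.
193 mod 7 = 4, so Sunday + 4 = Thursday.

Thursday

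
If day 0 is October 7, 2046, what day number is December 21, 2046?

Oct 7, 2046 → Nov 7, 2046: 31 days (October has 31).
Nov 7, 2046 → Dec 7, 2046: 30 days (November has 30).
Dec 7, 2046 → Dec 21, 2046: 14 days.
Total: 75 days.

75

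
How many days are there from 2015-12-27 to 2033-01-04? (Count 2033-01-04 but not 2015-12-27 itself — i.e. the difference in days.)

6218

Dec 27, 2015 → Dec 27, 2016: 366 days (Feb 29, 2016 is in that span).
Dec 27, 2016 → Dec 27, 2017: 365 days.
Dec 27, 2017 → Dec 27, 2018: 365 days.
Dec 27, 2018 → Dec 27, 2019: 365 days.
Dec 27, 2019 → Dec 27, 2020: 366 days (Feb 29, 2020 is in that span).
Dec 27, 2020 → Dec 27, 2021: 365 days.
Dec 27, 2021 → Dec 27, 2022: 365 days.
Dec 27, 2022 → Dec 27, 2023: 365 days.
Dec 27, 2023 → Dec 27, 2024: 366 days (Feb 29, 2024 is in that span).
Dec 27, 2024 → Dec 27, 2025: 365 days.
Dec 27, 2025 → Dec 27, 2026: 365 days.
Dec 27, 2026 → Dec 27, 2027: 365 days.
Dec 27, 2027 → Dec 27, 2028: 366 days (Feb 29, 2028 is in that span).
Dec 27, 2028 → Dec 27, 2029: 365 days.
Dec 27, 2029 → Dec 27, 2030: 365 days.
Dec 27, 2030 → Dec 27, 2031: 365 days.
Dec 27, 2031 → Jan 27, 2032: 31 days (December has 31).
Jan 27, 2032 → Feb 27, 2032: 31 days (January has 31).
Feb 27, 2032 → Mar 27, 2032: 29 days (February has 29).
Mar 27, 2032 → Apr 27, 2032: 31 days (March has 31).
Apr 27, 2032 → May 27, 2032: 30 days (April has 30).
May 27, 2032 → Jun 27, 2032: 31 days (May has 31).
Jun 27, 2032 → Jul 27, 2032: 30 days (June has 30).
Jul 27, 2032 → Aug 27, 2032: 31 days (July has 31).
Aug 27, 2032 → Sep 27, 2032: 31 days (August has 31).
Sep 27, 2032 → Oct 27, 2032: 30 days (September has 30).
Oct 27, 2032 → Nov 27, 2032: 31 days (October has 31).
Nov 27, 2032 → Dec 27, 2032: 30 days (November has 30).
Dec 27, 2032 → Jan 4, 2033: 8 days.
Total: 6218 days.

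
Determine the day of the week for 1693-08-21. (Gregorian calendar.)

Doomsday rule: the anchor day for the 1600s is Tuesday. For year 93: 93÷12 = 7 r 9, and 9÷4 = 2, so 7+9+2 = 18.
Tuesday + 18 ≡ Saturday — that's 1693's doomsday.
In August the doomsday date is Aug 8.
Aug 21 is 13 days after Aug 8; 13 mod 7 = 6, so Saturday + 6 = Friday.

Friday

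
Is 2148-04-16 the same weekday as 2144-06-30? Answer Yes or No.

Yes

From Jun 30, 2144 to Apr 16, 2148 is 1386 days.
1386 mod 7 = 0, so they are the same weekday.
(Jun 30, 2144 is a Tuesday; Apr 16, 2148 is a Tuesday.)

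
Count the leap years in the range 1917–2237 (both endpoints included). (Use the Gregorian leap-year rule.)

78

Multiples of 4 in [1917,2237]: 80.
Of those, multiples of 100: 3 (not leap unless ÷400).
Multiples of 400: 1.
Leap years = 80 − 3 + 1 = 78.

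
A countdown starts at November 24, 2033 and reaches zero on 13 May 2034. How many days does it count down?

Nov 24, 2033 → Dec 24, 2033: 30 days (November has 30).
Dec 24, 2033 → Jan 24, 2034: 31 days (December has 31).
Jan 24, 2034 → Feb 24, 2034: 31 days (January has 31).
Feb 24, 2034 → Mar 24, 2034: 28 days (February has 28).
Mar 24, 2034 → Apr 24, 2034: 31 days (March has 31).
Apr 24, 2034 → May 13, 2034: 19 days.
Total: 170 days.

170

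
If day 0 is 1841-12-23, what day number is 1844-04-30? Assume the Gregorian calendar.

Dec 23, 1841 → Dec 23, 1842: 365 days.
Dec 23, 1842 → Dec 23, 1843: 365 days.
Dec 23, 1843 → Jan 23, 1844: 31 days (December has 31).
Jan 23, 1844 → Feb 23, 1844: 31 days (January has 31).
Feb 23, 1844 → Mar 23, 1844: 29 days (February has 29).
Mar 23, 1844 → Apr 23, 1844: 31 days (March has 31).
Apr 23, 1844 → Apr 30, 1844: 7 days.
Total: 859 days.

859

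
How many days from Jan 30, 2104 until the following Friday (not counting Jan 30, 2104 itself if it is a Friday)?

2

Jan 30, 2104 is a Wednesday.
From Wednesday to the next Friday is 2 days.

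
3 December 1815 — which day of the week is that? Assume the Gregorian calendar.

Doomsday rule: the anchor day for the 1800s is Friday. For year 15: 15÷12 = 1 r 3, and 3÷4 = 0, so 1+3+0 = 4.
Friday + 4 ≡ Tuesday — that's 1815's doomsday.
In December the doomsday date is Dec 12.
Dec 3 is 9 days before Dec 12; 9 mod 7 = 2, so Tuesday − 2 = Sunday.

Sunday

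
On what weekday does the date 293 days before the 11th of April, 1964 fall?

First find the weekday of Apr 11, 1964. Doomsday rule: the anchor day for the 1900s is Wednesday. For year 64: 64÷12 = 5 r 4, and 4÷4 = 1, so 5+4+1 = 10.
Wednesday + 10 ≡ Saturday — that's 1964's doomsday.
In April the doomsday date is Apr 4.
Apr 11 is 7 days after Apr 4; 7 mod 7 = 0, so Saturday + 0 = Saturday.
293 mod 7 = 6, so 293 days before a Saturday is Saturday − 6 = Sunday.

Sunday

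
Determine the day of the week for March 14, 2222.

Thursday

January 1, 2222 is a Tuesday.
Jan 1, 2222 → Feb 1, 2222: 31 days (January has 31).
Feb 1, 2222 → Mar 1, 2222: 28 days (February has 28).
Mar 1, 2222 → Mar 14, 2222: 13 days.
Total: 72 days.
72 mod 7 = 2, so Tuesday + 2 = Thursday.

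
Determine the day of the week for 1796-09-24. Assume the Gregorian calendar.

Doomsday rule: the anchor day for the 1700s is Sunday. For year 96: 96÷12 = 8 r 0, and 0÷4 = 0, so 8+0+0 = 8.
Sunday + 8 ≡ Monday — that's 1796's doomsday.
In September the doomsday date is Sep 5.
Sep 24 is 19 days after Sep 5; 19 mod 7 = 5, so Monday + 5 = Saturday.

Saturday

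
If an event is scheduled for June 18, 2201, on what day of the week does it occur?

Thursday

Doomsday rule: the anchor day for the 2200s is Friday. For year 01: 1÷12 = 0 r 1, and 1÷4 = 0, so 0+1+0 = 1.
Friday + 1 ≡ Saturday — that's 2201's doomsday.
In June the doomsday date is Jun 6.
Jun 18 is 12 days after Jun 6; 12 mod 7 = 5, so Saturday + 5 = Thursday.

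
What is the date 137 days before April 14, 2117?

November 28, 2116

−14 → Mar 31, 2117 (end of Mar, 31 days; 123 left).
−31 → Feb 28, 2117 (end of Feb, 28 days; 92 left).
−28 → Jan 31, 2117 (end of Jan, 31 days; 64 left).
−31 → Dec 31, 2116 (end of Dec, 31 days; 33 left).
−31 → Nov 30, 2116 (end of Nov, 30 days; 2 left).
−2 → Nov 28, 2116.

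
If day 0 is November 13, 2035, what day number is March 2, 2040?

1571

Nov 13, 2035 → Nov 13, 2036: 366 days (Feb 29, 2036 is in that span).
Nov 13, 2036 → Nov 13, 2037: 365 days.
Nov 13, 2037 → Nov 13, 2038: 365 days.
Nov 13, 2038 → Nov 13, 2039: 365 days.
Nov 13, 2039 → Dec 13, 2039: 30 days (November has 30).
Dec 13, 2039 → Jan 13, 2040: 31 days (December has 31).
Jan 13, 2040 → Feb 13, 2040: 31 days (January has 31).
Feb 13, 2040 → Mar 2, 2040: 18 days.
Total: 1571 days.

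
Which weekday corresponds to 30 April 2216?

Tuesday

Doomsday rule: the anchor day for the 2200s is Friday. For year 16: 16÷12 = 1 r 4, and 4÷4 = 1, so 1+4+1 = 6.
Friday + 6 ≡ Thursday — that's 2216's doomsday.
In April the doomsday date is Apr 4.
Apr 30 is 26 days after Apr 4; 26 mod 7 = 5, so Thursday + 5 = Tuesday.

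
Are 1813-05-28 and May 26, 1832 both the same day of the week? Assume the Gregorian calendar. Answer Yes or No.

From May 28, 1813 to May 26, 1832 is 6938 days.
6938 mod 7 = 1, so they are different weekdays.
(May 28, 1813 is a Friday; May 26, 1832 is a Saturday.)

No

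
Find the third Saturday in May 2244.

May 18, 2244

May 1, 2244 is a Wednesday.
The first Saturday is therefore May 4 (3 days later).
The third Saturday is 4 + 2×7 = May 18.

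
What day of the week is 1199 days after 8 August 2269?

Tuesday

Aug 8, 2269 is a Sunday.
1199 mod 7 = 2, so 1199 days after a Sunday is Sunday + 2 = Tuesday.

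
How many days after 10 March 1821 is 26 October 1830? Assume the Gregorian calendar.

Mar 10, 1821 → Mar 10, 1822: 365 days.
Mar 10, 1822 → Mar 10, 1823: 365 days.
Mar 10, 1823 → Mar 10, 1824: 366 days (Feb 29, 1824 is in that span).
Mar 10, 1824 → Mar 10, 1825: 365 days.
Mar 10, 1825 → Mar 10, 1826: 365 days.
Mar 10, 1826 → Mar 10, 1827: 365 days.
Mar 10, 1827 → Mar 10, 1828: 366 days (Feb 29, 1828 is in that span).
Mar 10, 1828 → Mar 10, 1829: 365 days.
Mar 10, 1829 → Mar 10, 1830: 365 days.
Mar 10, 1830 → Apr 10, 1830: 31 days (March has 31).
Apr 10, 1830 → May 10, 1830: 30 days (April has 30).
May 10, 1830 → Jun 10, 1830: 31 days (May has 31).
Jun 10, 1830 → Jul 10, 1830: 30 days (June has 30).
Jul 10, 1830 → Aug 10, 1830: 31 days (July has 31).
Aug 10, 1830 → Sep 10, 1830: 31 days (August has 31).
Sep 10, 1830 → Oct 10, 1830: 30 days (September has 30).
Oct 10, 1830 → Oct 26, 1830: 16 days.
Total: 3517 days.

3517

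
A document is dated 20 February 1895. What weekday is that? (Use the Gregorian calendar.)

Doomsday rule: the anchor day for the 1800s is Friday. For year 95: 95÷12 = 7 r 11, and 11÷4 = 2, so 7+11+2 = 20.
Friday + 20 ≡ Thursday — that's 1895's doomsday.
In February the doomsday date is Feb 28 (1895 is not a leap year).
Feb 20 is 8 days before Feb 28; 8 mod 7 = 1, so Thursday − 1 = Wednesday.

Wednesday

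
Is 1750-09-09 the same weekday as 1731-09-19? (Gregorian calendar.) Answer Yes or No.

Yes

From Sep 19, 1731 to Sep 9, 1750 is 6930 days.
6930 mod 7 = 0, so they are the same weekday.
(Sep 19, 1731 is a Wednesday; Sep 9, 1750 is a Wednesday.)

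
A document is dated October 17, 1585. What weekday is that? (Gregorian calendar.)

Thursday

Doomsday rule: the anchor day for the 1500s is Wednesday. For year 85: 85÷12 = 7 r 1, and 1÷4 = 0, so 7+1+0 = 8.
Wednesday + 8 ≡ Thursday — that's 1585's doomsday.
In October the doomsday date is Oct 10.
Oct 17 is 7 days after Oct 10; 7 mod 7 = 0, so Thursday + 0 = Thursday.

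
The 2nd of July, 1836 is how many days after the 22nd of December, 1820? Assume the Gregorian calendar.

5671

Dec 22, 1820 → Dec 22, 1821: 365 days.
Dec 22, 1821 → Dec 22, 1822: 365 days.
Dec 22, 1822 → Dec 22, 1823: 365 days.
Dec 22, 1823 → Dec 22, 1824: 366 days (Feb 29, 1824 is in that span).
Dec 22, 1824 → Dec 22, 1825: 365 days.
Dec 22, 1825 → Dec 22, 1826: 365 days.
Dec 22, 1826 → Dec 22, 1827: 365 days.
Dec 22, 1827 → Dec 22, 1828: 366 days (Feb 29, 1828 is in that span).
Dec 22, 1828 → Dec 22, 1829: 365 days.
Dec 22, 1829 → Dec 22, 1830: 365 days.
Dec 22, 1830 → Dec 22, 1831: 365 days.
Dec 22, 1831 → Dec 22, 1832: 366 days (Feb 29, 1832 is in that span).
Dec 22, 1832 → Dec 22, 1833: 365 days.
Dec 22, 1833 → Dec 22, 1834: 365 days.
Dec 22, 1834 → Dec 22, 1835: 365 days.
Dec 22, 1835 → Jan 22, 1836: 31 days (December has 31).
Jan 22, 1836 → Feb 22, 1836: 31 days (January has 31).
Feb 22, 1836 → Mar 22, 1836: 29 days (February has 29).
Mar 22, 1836 → Apr 22, 1836: 31 days (March has 31).
Apr 22, 1836 → May 22, 1836: 30 days (April has 30).
May 22, 1836 → Jun 22, 1836: 31 days (May has 31).
Jun 22, 1836 → Jul 2, 1836: 10 days.
Total: 5671 days.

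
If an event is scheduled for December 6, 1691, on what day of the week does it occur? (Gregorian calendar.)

Thursday

Doomsday rule: the anchor day for the 1600s is Tuesday. For year 91: 91÷12 = 7 r 7, and 7÷4 = 1, so 7+7+1 = 15.
Tuesday + 15 ≡ Wednesday — that's 1691's doomsday.
In December the doomsday date is Dec 12.
Dec 6 is 6 days before Dec 12; 6 mod 7 = 6, so Wednesday − 6 = Thursday.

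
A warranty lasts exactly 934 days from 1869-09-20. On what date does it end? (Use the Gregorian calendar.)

April 11, 1872

+365 (one year) → Sep 20, 1870 (569 left).
+365 (one year) → Sep 20, 1871 (204 left).
Sep has 30 days: +11 → Oct 1, 1871 (193 left).
Oct has 31 days: +31 → Nov 1, 1871 (162 left).
Nov has 30 days: +30 → Dec 1, 1871 (132 left).
Dec has 31 days: +31 → Jan 1, 1872 (101 left).
Jan has 31 days: +31 → Feb 1, 1872 (70 left).
Feb has 29 days: +29 → Mar 1, 1872 (41 left).
Mar has 31 days: +31 → Apr 1, 1872 (10 left).
+10 → Apr 11, 1872.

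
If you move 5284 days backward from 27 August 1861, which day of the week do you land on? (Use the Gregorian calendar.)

Wednesday

Aug 27, 1861 is a Tuesday.
5284 mod 7 = 6, so 5284 days before a Tuesday is Tuesday − 6 = Wednesday.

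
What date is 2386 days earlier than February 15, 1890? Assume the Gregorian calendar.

−365 (one year) → Feb 15, 1889 (2021 left).
−366 (one year; includes Feb 29, 1888) → Feb 15, 1888 (1655 left).
−365 (one year) → Feb 15, 1887 (1290 left).
−365 (one year) → Feb 15, 1886 (925 left).
−365 (one year) → Feb 15, 1885 (560 left).
−366 (one year; includes Feb 29, 1884) → Feb 15, 1884 (194 left).
−15 → Jan 31, 1884 (end of Jan, 31 days; 179 left).
−31 → Dec 31, 1883 (end of Dec, 31 days; 148 left).
−31 → Nov 30, 1883 (end of Nov, 30 days; 117 left).
−30 → Oct 31, 1883 (end of Oct, 31 days; 87 left).
−31 → Sep 30, 1883 (end of Sep, 30 days; 56 left).
−30 → Aug 31, 1883 (end of Aug, 31 days; 26 left).
−26 → Aug 5, 1883.

August 5, 1883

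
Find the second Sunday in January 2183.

January 12, 2183

January 1, 2183 is a Wednesday.
The first Sunday is therefore January 5 (4 days later).
The second Sunday is 5 + 1×7 = January 12.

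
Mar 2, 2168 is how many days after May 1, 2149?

6880

May 1, 2149 → May 1, 2150: 365 days.
May 1, 2150 → May 1, 2151: 365 days.
May 1, 2151 → May 1, 2152: 366 days (Feb 29, 2152 is in that span).
May 1, 2152 → May 1, 2153: 365 days.
May 1, 2153 → May 1, 2154: 365 days.
May 1, 2154 → May 1, 2155: 365 days.
May 1, 2155 → May 1, 2156: 366 days (Feb 29, 2156 is in that span).
May 1, 2156 → May 1, 2157: 365 days.
May 1, 2157 → May 1, 2158: 365 days.
May 1, 2158 → May 1, 2159: 365 days.
May 1, 2159 → May 1, 2160: 366 days (Feb 29, 2160 is in that span).
May 1, 2160 → May 1, 2161: 365 days.
May 1, 2161 → May 1, 2162: 365 days.
May 1, 2162 → May 1, 2163: 365 days.
May 1, 2163 → May 1, 2164: 366 days (Feb 29, 2164 is in that span).
May 1, 2164 → May 1, 2165: 365 days.
May 1, 2165 → May 1, 2166: 365 days.
May 1, 2166 → May 1, 2167: 365 days.
May 1, 2167 → Jun 1, 2167: 31 days (May has 31).
Jun 1, 2167 → Jul 1, 2167: 30 days (June has 30).
Jul 1, 2167 → Aug 1, 2167: 31 days (July has 31).
Aug 1, 2167 → Sep 1, 2167: 31 days (August has 31).
Sep 1, 2167 → Oct 1, 2167: 30 days (September has 30).
Oct 1, 2167 → Nov 1, 2167: 31 days (October has 31).
Nov 1, 2167 → Dec 1, 2167: 30 days (November has 30).
Dec 1, 2167 → Jan 1, 2168: 31 days (December has 31).
Jan 1, 2168 → Feb 1, 2168: 31 days (January has 31).
Feb 1, 2168 → Mar 1, 2168: 29 days (February has 29).
Mar 1, 2168 → Mar 2, 2168: 1 days.
Total: 6880 days.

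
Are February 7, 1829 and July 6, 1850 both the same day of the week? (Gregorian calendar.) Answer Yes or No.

Yes

From Feb 7, 1829 to Jul 6, 1850 is 7819 days.
7819 mod 7 = 0, so they are the same weekday.
(Feb 7, 1829 is a Saturday; Jul 6, 1850 is a Saturday.)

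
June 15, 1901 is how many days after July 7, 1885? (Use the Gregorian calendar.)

5821

Jul 7, 1885 → Jul 7, 1886: 365 days.
Jul 7, 1886 → Jul 7, 1887: 365 days.
Jul 7, 1887 → Jul 7, 1888: 366 days (Feb 29, 1888 is in that span).
Jul 7, 1888 → Jul 7, 1889: 365 days.
Jul 7, 1889 → Jul 7, 1890: 365 days.
Jul 7, 1890 → Jul 7, 1891: 365 days.
Jul 7, 1891 → Jul 7, 1892: 366 days (Feb 29, 1892 is in that span).
Jul 7, 1892 → Jul 7, 1893: 365 days.
Jul 7, 1893 → Jul 7, 1894: 365 days.
Jul 7, 1894 → Jul 7, 1895: 365 days.
Jul 7, 1895 → Jul 7, 1896: 366 days (Feb 29, 1896 is in that span).
Jul 7, 1896 → Jul 7, 1897: 365 days.
Jul 7, 1897 → Jul 7, 1898: 365 days.
Jul 7, 1898 → Jul 7, 1899: 365 days.
Jul 7, 1899 → Jul 7, 1900: 365 days.
Jul 7, 1900 → Aug 7, 1900: 31 days (July has 31).
Aug 7, 1900 → Sep 7, 1900: 31 days (August has 31).
Sep 7, 1900 → Oct 7, 1900: 30 days (September has 30).
Oct 7, 1900 → Nov 7, 1900: 31 days (October has 31).
Nov 7, 1900 → Dec 7, 1900: 30 days (November has 30).
Dec 7, 1900 → Jan 7, 1901: 31 days (December has 31).
Jan 7, 1901 → Feb 7, 1901: 31 days (January has 31).
Feb 7, 1901 → Mar 7, 1901: 28 days (February has 28).
Mar 7, 1901 → Apr 7, 1901: 31 days (March has 31).
Apr 7, 1901 → May 7, 1901: 30 days (April has 30).
May 7, 1901 → Jun 7, 1901: 31 days (May has 31).
Jun 7, 1901 → Jun 15, 1901: 8 days.
Total: 5821 days.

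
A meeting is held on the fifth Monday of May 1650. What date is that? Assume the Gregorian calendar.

May 30, 1650

May 1, 1650 is a Sunday.
The first Monday is therefore May 2 (1 days later).
The fifth Monday is 2 + 4×7 = May 30.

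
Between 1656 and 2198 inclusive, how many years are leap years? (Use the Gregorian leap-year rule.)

Multiples of 4 in [1656,2198]: 136.
Of those, multiples of 100: 5 (not leap unless ÷400).
Multiples of 400: 1.
Leap years = 136 − 5 + 1 = 132.

132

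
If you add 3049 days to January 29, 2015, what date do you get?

June 5, 2023

+365 (one year) → Jan 29, 2016 (2684 left).
+366 (one year; includes Feb 29, 2016) → Jan 29, 2017 (2318 left).
+365 (one year) → Jan 29, 2018 (1953 left).
+365 (one year) → Jan 29, 2019 (1588 left).
+365 (one year) → Jan 29, 2020 (1223 left).
+366 (one year; includes Feb 29, 2020) → Jan 29, 2021 (857 left).
+365 (one year) → Jan 29, 2022 (492 left).
+365 (one year) → Jan 29, 2023 (127 left).
Jan has 31 days: +3 → Feb 1, 2023 (124 left).
Feb has 28 days: +28 → Mar 1, 2023 (96 left).
Mar has 31 days: +31 → Apr 1, 2023 (65 left).
Apr has 30 days: +30 → May 1, 2023 (35 left).
May has 31 days: +31 → Jun 1, 2023 (4 left).
+4 → Jun 5, 2023.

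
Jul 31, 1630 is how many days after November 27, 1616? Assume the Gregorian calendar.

Nov 27, 1616 → Nov 27, 1617: 365 days.
Nov 27, 1617 → Nov 27, 1618: 365 days.
Nov 27, 1618 → Nov 27, 1619: 365 days.
Nov 27, 1619 → Nov 27, 1620: 366 days (Feb 29, 1620 is in that span).
Nov 27, 1620 → Nov 27, 1621: 365 days.
Nov 27, 1621 → Nov 27, 1622: 365 days.
Nov 27, 1622 → Nov 27, 1623: 365 days.
Nov 27, 1623 → Nov 27, 1624: 366 days (Feb 29, 1624 is in that span).
Nov 27, 1624 → Nov 27, 1625: 365 days.
Nov 27, 1625 → Nov 27, 1626: 365 days.
Nov 27, 1626 → Nov 27, 1627: 365 days.
Nov 27, 1627 → Nov 27, 1628: 366 days (Feb 29, 1628 is in that span).
Nov 27, 1628 → Nov 27, 1629: 365 days.
Nov 27, 1629 → Dec 27, 1629: 30 days (November has 30).
Dec 27, 1629 → Jan 27, 1630: 31 days (December has 31).
Jan 27, 1630 → Feb 27, 1630: 31 days (January has 31).
Feb 27, 1630 → Mar 27, 1630: 28 days (February has 28).
Mar 27, 1630 → Apr 27, 1630: 31 days (March has 31).
Apr 27, 1630 → May 27, 1630: 30 days (April has 30).
May 27, 1630 → Jun 27, 1630: 31 days (May has 31).
Jun 27, 1630 → Jul 27, 1630: 30 days (June has 30).
Jul 27, 1630 → Jul 31, 1630: 4 days.
Total: 4994 days.

4994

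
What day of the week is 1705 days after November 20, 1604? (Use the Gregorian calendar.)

Nov 20, 1604 is a Saturday.
1705 mod 7 = 4, so 1705 days after a Saturday is Saturday + 4 = Wednesday.

Wednesday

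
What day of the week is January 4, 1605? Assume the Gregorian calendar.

Doomsday rule: the anchor day for the 1600s is Tuesday. For year 05: 5÷12 = 0 r 5, and 5÷4 = 1, so 0+5+1 = 6.
Tuesday + 6 ≡ Monday — that's 1605's doomsday.
In January the doomsday date is Jan 3 (1605 is not a leap year).
Jan 4 is 1 day after Jan 3; 1 mod 7 = 1, so Monday + 1 = Tuesday.

Tuesday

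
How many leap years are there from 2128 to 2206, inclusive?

Multiples of 4 in [2128,2206]: 20.
Of those, multiples of 100: 1 (not leap unless ÷400).
Multiples of 400: 0.
Leap years = 20 − 1 + 0 = 19.

19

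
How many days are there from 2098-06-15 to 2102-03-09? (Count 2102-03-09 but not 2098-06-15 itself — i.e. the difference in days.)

1362

Jun 15, 2098 → Jun 15, 2099: 365 days.
Jun 15, 2099 → Jun 15, 2100: 365 days.
Jun 15, 2100 → Jun 15, 2101: 365 days.
Jun 15, 2101 → Jul 15, 2101: 30 days (June has 30).
Jul 15, 2101 → Aug 15, 2101: 31 days (July has 31).
Aug 15, 2101 → Sep 15, 2101: 31 days (August has 31).
Sep 15, 2101 → Oct 15, 2101: 30 days (September has 30).
Oct 15, 2101 → Nov 15, 2101: 31 days (October has 31).
Nov 15, 2101 → Dec 15, 2101: 30 days (November has 30).
Dec 15, 2101 → Jan 15, 2102: 31 days (December has 31).
Jan 15, 2102 → Feb 15, 2102: 31 days (January has 31).
Feb 15, 2102 → Mar 9, 2102: 22 days.
Total: 1362 days.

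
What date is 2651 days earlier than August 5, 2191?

−365 (one year) → Aug 5, 2190 (2286 left).
−365 (one year) → Aug 5, 2189 (1921 left).
−365 (one year) → Aug 5, 2188 (1556 left).
−366 (one year; includes Feb 29, 2188) → Aug 5, 2187 (1190 left).
−365 (one year) → Aug 5, 2186 (825 left).
−365 (one year) → Aug 5, 2185 (460 left).
−365 (one year) → Aug 5, 2184 (95 left).
−5 → Jul 31, 2184 (end of Jul, 31 days; 90 left).
−31 → Jun 30, 2184 (end of Jun, 30 days; 59 left).
−30 → May 31, 2184 (end of May, 31 days; 29 left).
−29 → May 2, 2184.

May 2, 2184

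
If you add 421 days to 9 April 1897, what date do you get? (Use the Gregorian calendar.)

June 4, 1898

+365 (one year) → Apr 9, 1898 (56 left).
Apr has 30 days: +22 → May 1, 1898 (34 left).
May has 31 days: +31 → Jun 1, 1898 (3 left).
+3 → Jun 4, 1898.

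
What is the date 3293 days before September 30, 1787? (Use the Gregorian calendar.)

September 24, 1778

−365 (one year) → Sep 30, 1786 (2928 left).
−365 (one year) → Sep 30, 1785 (2563 left).
−365 (one year) → Sep 30, 1784 (2198 left).
−366 (one year; includes Feb 29, 1784) → Sep 30, 1783 (1832 left).
−365 (one year) → Sep 30, 1782 (1467 left).
−365 (one year) → Sep 30, 1781 (1102 left).
−365 (one year) → Sep 30, 1780 (737 left).
−366 (one year; includes Feb 29, 1780) → Sep 30, 1779 (371 left).
−30 → Aug 31, 1779 (end of Aug, 31 days; 341 left).
−31 → Jul 31, 1779 (end of Jul, 31 days; 310 left).
−31 → Jun 30, 1779 (end of Jun, 30 days; 279 left).
−30 → May 31, 1779 (end of May, 31 days; 249 left).
−31 → Apr 30, 1779 (end of Apr, 30 days; 218 left).
−30 → Mar 31, 1779 (end of Mar, 31 days; 188 left).
−31 → Feb 28, 1779 (end of Feb, 28 days; 157 left).
−28 → Jan 31, 1779 (end of Jan, 31 days; 129 left).
−31 → Dec 31, 1778 (end of Dec, 31 days; 98 left).
−31 → Nov 30, 1778 (end of Nov, 30 days; 67 left).
−30 → Oct 31, 1778 (end of Oct, 31 days; 37 left).
−31 → Sep 30, 1778 (end of Sep, 30 days; 6 left).
−6 → Sep 24, 1778.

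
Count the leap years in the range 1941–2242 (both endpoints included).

73

Multiples of 4 in [1941,2242]: 75.
Of those, multiples of 100: 3 (not leap unless ÷400).
Multiples of 400: 1.
Leap years = 75 − 3 + 1 = 73.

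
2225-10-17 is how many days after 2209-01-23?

6111

Jan 23, 2209 → Jan 23, 2210: 365 days.
Jan 23, 2210 → Jan 23, 2211: 365 days.
Jan 23, 2211 → Jan 23, 2212: 365 days.
Jan 23, 2212 → Jan 23, 2213: 366 days (Feb 29, 2212 is in that span).
Jan 23, 2213 → Jan 23, 2214: 365 days.
Jan 23, 2214 → Jan 23, 2215: 365 days.
Jan 23, 2215 → Jan 23, 2216: 365 days.
Jan 23, 2216 → Jan 23, 2217: 366 days (Feb 29, 2216 is in that span).
Jan 23, 2217 → Jan 23, 2218: 365 days.
Jan 23, 2218 → Jan 23, 2219: 365 days.
Jan 23, 2219 → Jan 23, 2220: 365 days.
Jan 23, 2220 → Jan 23, 2221: 366 days (Feb 29, 2220 is in that span).
Jan 23, 2221 → Jan 23, 2222: 365 days.
Jan 23, 2222 → Jan 23, 2223: 365 days.
Jan 23, 2223 → Jan 23, 2224: 365 days.
Jan 23, 2224 → Jan 23, 2225: 366 days (Feb 29, 2224 is in that span).
Jan 23, 2225 → Feb 23, 2225: 31 days (January has 31).
Feb 23, 2225 → Mar 23, 2225: 28 days (February has 28).
Mar 23, 2225 → Apr 23, 2225: 31 days (March has 31).
Apr 23, 2225 → May 23, 2225: 30 days (April has 30).
May 23, 2225 → Jun 23, 2225: 31 days (May has 31).
Jun 23, 2225 → Jul 23, 2225: 30 days (June has 30).
Jul 23, 2225 → Aug 23, 2225: 31 days (July has 31).
Aug 23, 2225 → Sep 23, 2225: 31 days (August has 31).
Sep 23, 2225 → Oct 17, 2225: 24 days.
Total: 6111 days.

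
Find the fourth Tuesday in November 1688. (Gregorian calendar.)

November 1, 1688 is a Monday.
The first Tuesday is therefore November 2 (1 days later).
The fourth Tuesday is 2 + 3×7 = November 23.

November 23, 1688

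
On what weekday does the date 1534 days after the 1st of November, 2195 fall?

Monday

First find the weekday of Nov 1, 2195. Doomsday rule: the anchor day for the 2100s is Sunday. For year 95: 95÷12 = 7 r 11, and 11÷4 = 2, so 7+11+2 = 20.
Sunday + 20 ≡ Saturday — that's 2195's doomsday.
In November the doomsday date is Nov 7.
Nov 1 is 6 days before Nov 7; 6 mod 7 = 6, so Saturday − 6 = Sunday.
1534 mod 7 = 1, so 1534 days after a Sunday is Sunday + 1 = Monday.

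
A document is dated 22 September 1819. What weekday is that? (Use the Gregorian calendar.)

Wednesday

Doomsday rule: the anchor day for the 1800s is Friday. For year 19: 19÷12 = 1 r 7, and 7÷4 = 1, so 1+7+1 = 9.
Friday + 9 ≡ Sunday — that's 1819's doomsday.
In September the doomsday date is Sep 5.
Sep 22 is 17 days after Sep 5; 17 mod 7 = 3, so Sunday + 3 = Wednesday.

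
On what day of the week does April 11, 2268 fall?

Doomsday rule: the anchor day for the 2200s is Friday. For year 68: 68÷12 = 5 r 8, and 8÷4 = 2, so 5+8+2 = 15.
Friday + 15 ≡ Saturday — that's 2268's doomsday.
In April the doomsday date is Apr 4.
Apr 11 is 7 days after Apr 4; 7 mod 7 = 0, so Saturday + 0 = Saturday.

Saturday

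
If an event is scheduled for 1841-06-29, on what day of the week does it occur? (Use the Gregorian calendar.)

Tuesday

Doomsday rule: the anchor day for the 1800s is Friday. For year 41: 41÷12 = 3 r 5, and 5÷4 = 1, so 3+5+1 = 9.
Friday + 9 ≡ Sunday — that's 1841's doomsday.
In June the doomsday date is Jun 6.
Jun 29 is 23 days after Jun 6; 23 mod 7 = 2, so Sunday + 2 = Tuesday.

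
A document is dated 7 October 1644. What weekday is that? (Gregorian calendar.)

Doomsday rule: the anchor day for the 1600s is Tuesday. For year 44: 44÷12 = 3 r 8, and 8÷4 = 2, so 3+8+2 = 13.
Tuesday + 13 ≡ Monday — that's 1644's doomsday.
In October the doomsday date is Oct 10.
Oct 7 is 3 days before Oct 10; 3 mod 7 = 3, so Monday − 3 = Friday.

Friday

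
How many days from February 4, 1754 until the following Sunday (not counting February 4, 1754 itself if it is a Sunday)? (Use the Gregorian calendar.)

Feb 4, 1754 is a Monday.
From Monday to the next Sunday is 6 days.

6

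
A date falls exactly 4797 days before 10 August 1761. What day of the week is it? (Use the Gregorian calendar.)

First find the weekday of Aug 10, 1761. Doomsday rule: the anchor day for the 1700s is Sunday. For year 61: 61÷12 = 5 r 1, and 1÷4 = 0, so 5+1+0 = 6.
Sunday + 6 ≡ Saturday — that's 1761's doomsday.
In August the doomsday date is Aug 8.
Aug 10 is 2 days after Aug 8; 2 mod 7 = 2, so Saturday + 2 = Monday.
4797 mod 7 = 2, so 4797 days before a Monday is Monday − 2 = Saturday.

Saturday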